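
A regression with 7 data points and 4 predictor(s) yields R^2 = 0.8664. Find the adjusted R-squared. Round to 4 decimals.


Using the formula:
(1 - 0.8664) = 0.1336.
Multiply by 6/2: 0.1336 * 6 = 0.8016, then 0.8016 / 2 = 0.4008.
Adj R^2 = 1 - 0.4008 = 0.5992.

0.5992


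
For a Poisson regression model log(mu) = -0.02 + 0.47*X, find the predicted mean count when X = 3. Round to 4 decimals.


Linear predictor: eta = -0.02 + (0.47)(3) = 1.3900.
Expected count: mu = exp(1.3900) = 4.0149.

4.0149


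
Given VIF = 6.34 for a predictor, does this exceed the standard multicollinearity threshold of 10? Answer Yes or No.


Compare VIF = 6.34 to the threshold of 10.
6.34 < 10, so the answer is No.

No


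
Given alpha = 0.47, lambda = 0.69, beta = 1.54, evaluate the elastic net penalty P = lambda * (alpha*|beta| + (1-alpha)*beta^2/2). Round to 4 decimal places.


L1 component = 0.47 * |1.54| = 0.7238.
L2 component = 0.53 * 1.54^2 / 2 = 0.6285.
Penalty = 0.69 * (0.7238 + 0.6285) = 0.69 * 1.3523 = 0.9331.

0.9331


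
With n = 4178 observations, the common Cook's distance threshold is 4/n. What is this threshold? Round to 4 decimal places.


The threshold is 4/n.
4/4178 = 0.0010.

0.0010


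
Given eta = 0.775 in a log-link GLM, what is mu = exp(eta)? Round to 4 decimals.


The inverse log link gives:
mu = exp(0.775) = 2.1706.

2.1706


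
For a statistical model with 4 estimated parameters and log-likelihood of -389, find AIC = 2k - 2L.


Compute:
2k = 2*4 = 8.
-2*loglik = -2*(-389) = 778.
AIC = 8 + 778 = 786.

786


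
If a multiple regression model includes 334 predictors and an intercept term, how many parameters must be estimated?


Total coefficients = number of predictors + 1 (for the intercept).
= 334 + 1 = 335.

335


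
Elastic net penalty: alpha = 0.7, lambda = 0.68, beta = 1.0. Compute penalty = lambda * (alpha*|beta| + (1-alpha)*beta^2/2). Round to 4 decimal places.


alpha * |beta| = 0.7 * 1.0 = 0.7000.
(1-alpha) * beta^2/2 = 0.3 * 1.0000/2 = 0.1500.
Total = 0.68 * (0.7000 + 0.1500) = 0.5780.

0.5780


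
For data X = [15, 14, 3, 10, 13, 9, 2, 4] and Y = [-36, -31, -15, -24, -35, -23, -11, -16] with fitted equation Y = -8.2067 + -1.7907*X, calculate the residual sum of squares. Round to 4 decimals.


Compute predicted values, then residuals = yi - yhat_i.
Residuals: [-0.9328, 2.2765, -1.4212, 2.1137, -3.5142, 1.3230, 0.7881, -0.6305].
SSres = sum(residual^2) = 27.6587.

27.6587


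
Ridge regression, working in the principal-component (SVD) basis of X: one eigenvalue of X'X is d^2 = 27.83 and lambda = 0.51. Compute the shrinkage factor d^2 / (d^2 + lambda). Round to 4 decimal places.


Compute the denominator: 27.83 + 0.51 = 28.3400.
Shrinkage factor = 27.83 / 28.3400 = 0.9820.

0.9820


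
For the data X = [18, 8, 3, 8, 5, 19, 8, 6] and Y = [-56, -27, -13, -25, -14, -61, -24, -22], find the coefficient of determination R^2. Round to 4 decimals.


The fitted line is Y = -1.5243 + -3.0641*X.
SSres = 25.8739, SStot = 2315.5000.
R^2 = 1 - SSres/SStot = 0.9888.

0.9888


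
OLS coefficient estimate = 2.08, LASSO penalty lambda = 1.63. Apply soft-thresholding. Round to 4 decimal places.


Absolute value: |2.08| = 2.08.
Compare to lambda = 1.63.
Since |beta| > lambda, coefficient = sign(beta)*(|beta| - lambda) = 0.4500.

0.4500


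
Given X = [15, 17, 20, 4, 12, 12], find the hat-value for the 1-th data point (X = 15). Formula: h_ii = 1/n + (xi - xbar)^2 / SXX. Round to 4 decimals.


Compute xbar = 13.3333 with n = 6 observations.
SXX = 151.3333.
Leverage = 1/6 + (15 - 13.3333)^2/151.3333 = 0.1850.

0.1850


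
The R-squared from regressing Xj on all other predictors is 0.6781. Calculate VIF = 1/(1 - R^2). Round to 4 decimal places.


VIF = 1 / (1 - 0.6781).
= 1 / 0.3219 = 3.1066.

3.1066


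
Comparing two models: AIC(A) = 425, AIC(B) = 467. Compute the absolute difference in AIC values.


Compute |425 - 467| = 42.
Model A has the smaller AIC.

42


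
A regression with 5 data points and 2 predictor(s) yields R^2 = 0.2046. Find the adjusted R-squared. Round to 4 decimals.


Adjusted R^2 = 1 - (1 - R^2) * (n-1)/(n-p-1).
(1 - R^2) = 0.7954.
(n-1)/(n-p-1) = 4/2.
(1 - R^2) * (n-1) = 0.7954 * 4 = 3.1816.
Divide by (n-p-1): 3.1816 / 2 = 1.5908.
Adj R^2 = 1 - 1.5908 = -0.5908.

-0.5908


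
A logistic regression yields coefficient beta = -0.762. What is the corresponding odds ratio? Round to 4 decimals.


The odds ratio is computed as:
OR = e^(-0.762) = 0.4667.

0.4667


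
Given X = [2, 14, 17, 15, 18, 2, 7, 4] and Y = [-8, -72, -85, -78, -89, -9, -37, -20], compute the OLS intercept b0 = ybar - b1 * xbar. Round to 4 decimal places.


First find the slope: b1 = -5.1021.
Means: xbar = 9.8750, ybar = -49.7500.
b0 = ybar - b1 * xbar = -49.7500 - -5.1021 * 9.8750 = 0.6333.

0.6333


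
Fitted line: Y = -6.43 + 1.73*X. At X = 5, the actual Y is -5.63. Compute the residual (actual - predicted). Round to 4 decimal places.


Fitted value at X = 5 is yhat = -6.43 + 1.73*5 = 2.2200.
Residual = -5.63 - 2.2200 = -7.8500.

-7.8500


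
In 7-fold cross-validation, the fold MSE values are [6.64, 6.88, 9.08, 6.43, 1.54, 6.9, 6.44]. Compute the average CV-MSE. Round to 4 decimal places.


Add all fold MSEs: 43.9100.
Divide by k = 7: 43.9100/7 = 6.2729.

6.2729


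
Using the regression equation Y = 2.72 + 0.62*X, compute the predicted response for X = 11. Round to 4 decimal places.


Substitute X = 11 into the equation:
Y = 2.72 + 0.62 * 11 = 2.72 + 6.8200 = 9.5400.

9.5400


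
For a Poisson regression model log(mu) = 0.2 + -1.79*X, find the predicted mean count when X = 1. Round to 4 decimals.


eta = 0.2 + -1.79 * 1 = -1.5900.
mu = exp(-1.5900) = 0.2039.

0.2039


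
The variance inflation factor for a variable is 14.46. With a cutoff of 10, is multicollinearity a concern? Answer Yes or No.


The threshold is 10.
VIF = 14.46 is >= 10.
Multicollinearity indication: Yes.

Yes


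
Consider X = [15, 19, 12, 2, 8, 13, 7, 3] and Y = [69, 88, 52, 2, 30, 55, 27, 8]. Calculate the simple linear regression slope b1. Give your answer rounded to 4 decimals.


The sample means are xbar = 9.8750 and ybar = 41.3750.
Compute S_xx = 244.8750 and S_xy = 1234.3750.
Slope b1 = S_xy / S_xx = 1234.3750 / 244.8750 = 5.0408.

5.0408


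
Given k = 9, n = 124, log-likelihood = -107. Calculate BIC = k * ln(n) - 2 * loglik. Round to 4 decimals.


k * ln(n) = 9 * ln(124) = 9 * 4.820282 = 43.382538.
-2 * loglik = -2 * (-107) = 214.
BIC = 43.382538 + 214 = 257.382538, which rounds to 257.3825.

257.3825


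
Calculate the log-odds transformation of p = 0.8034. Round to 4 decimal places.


1 - p = 0.1966.
p/(1-p) = 4.0865.
logit = ln(4.0865) = 1.4077.

1.4077


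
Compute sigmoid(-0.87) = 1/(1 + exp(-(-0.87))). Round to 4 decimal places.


Compute exp(0.8700) = 2.3869.
Sigmoid = 1 / (1 + 2.3869) = 1 / 3.3869 = 0.2953.

0.2953


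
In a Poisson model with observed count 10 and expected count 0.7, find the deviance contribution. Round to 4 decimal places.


First: ln(10/0.7) = 2.659260.
Then: 10 * 2.659260 = 26.592600.
y - mu = 10 - 0.7 = 9.3.
D = 2(26.592600 - 9.3) = 34.585200, which rounds to 34.5852.

34.5852


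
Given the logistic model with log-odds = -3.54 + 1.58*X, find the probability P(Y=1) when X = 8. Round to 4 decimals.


Linear predictor: z = -3.54 + 1.58 * 8 = 9.1000.
P = 1/(1 + exp(-9.1000)) = 1/(1 + 0.0001) = 0.9999.

0.9999


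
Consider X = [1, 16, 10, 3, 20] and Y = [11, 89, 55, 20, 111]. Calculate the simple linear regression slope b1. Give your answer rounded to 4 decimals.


The sample means are xbar = 10.0000 and ybar = 57.2000.
Compute S_xx = 266.0000 and S_xy = 1405.0000.
Slope b1 = S_xy / S_xx = 1405.0000 / 266.0000 = 5.2820.

5.2820


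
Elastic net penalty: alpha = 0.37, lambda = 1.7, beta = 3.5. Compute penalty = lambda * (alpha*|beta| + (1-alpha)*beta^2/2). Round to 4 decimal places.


L1 component = 0.37 * |3.5| = 1.2950.
L2 component = 0.63 * 3.5^2 / 2 = 3.8588.
Penalty = 1.7 * (1.2950 + 3.8588) = 1.7 * 5.1538 = 8.7614.

8.7614


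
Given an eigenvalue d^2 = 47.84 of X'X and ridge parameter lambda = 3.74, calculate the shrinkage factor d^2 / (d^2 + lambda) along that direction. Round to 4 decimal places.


d^2 + lambda = 47.84 + 3.74 = 51.5800.
Shrinkage factor = 47.84/51.5800 = 0.9275.

0.9275


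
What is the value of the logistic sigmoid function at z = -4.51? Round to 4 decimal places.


exp(4.5100) = 90.9218.
1 + exp(-z) = 91.9218.
sigmoid = 1/91.9218 = 0.0109.

0.0109


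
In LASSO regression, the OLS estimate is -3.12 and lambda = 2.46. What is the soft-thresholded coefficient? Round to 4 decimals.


|beta_OLS| = 3.12.
lambda = 2.46.
Since |beta| > lambda, coefficient = sign(beta)*(|beta| - lambda) = -0.6600.
Result = -0.6600.

-0.6600


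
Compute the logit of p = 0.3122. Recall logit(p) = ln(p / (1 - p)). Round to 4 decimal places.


The odds are p/(1-p) = 0.3122 / 0.6878 = 0.4539.
logit(p) = ln(0.4539) = -0.7899.

-0.7899


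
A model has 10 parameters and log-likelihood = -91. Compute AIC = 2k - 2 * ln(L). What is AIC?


AIC = 2k - 2*loglik = 2(10) - 2(-91).
= 20 + 182 = 202.

202


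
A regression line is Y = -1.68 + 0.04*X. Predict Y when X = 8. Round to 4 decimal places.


Plug X = 8 into Y = -1.68 + 0.04*X:
Y = -1.68 + 0.3200 = -1.3600.

-1.3600


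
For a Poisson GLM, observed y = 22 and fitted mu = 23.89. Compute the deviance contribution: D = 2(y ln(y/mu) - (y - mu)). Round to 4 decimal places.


First: ln(22/23.89) = -0.082418.
Then: 22 * -0.082418 = -1.813196.
y - mu = 22 - 23.89 = -1.89.
D = 2(-1.813196 - -1.89) = 0.153608, which rounds to 0.1536.

0.1536


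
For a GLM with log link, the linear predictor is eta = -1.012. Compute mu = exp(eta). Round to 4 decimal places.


The inverse log link gives:
mu = exp(-1.012) = 0.3635.

0.3635


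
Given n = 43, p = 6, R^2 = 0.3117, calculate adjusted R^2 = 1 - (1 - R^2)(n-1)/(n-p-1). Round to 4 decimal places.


Using the formula:
(1 - 0.3117) = 0.6883.
Multiply by 42/36: 0.6883 * 42 = 28.9086, then 28.9086 / 36 = 0.8030.
Adj R^2 = 1 - 0.8030 = 0.1970.

0.1970


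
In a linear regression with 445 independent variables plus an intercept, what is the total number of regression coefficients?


Including the intercept, the model has 445 predictor coefficients + 1 intercept.
Total = 446.

446


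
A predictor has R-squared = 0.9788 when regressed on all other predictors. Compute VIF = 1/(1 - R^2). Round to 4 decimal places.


Denominator: 1 - 0.9788 = 0.0212.
VIF = 1 / 0.0212 = 47.1698.

47.1698


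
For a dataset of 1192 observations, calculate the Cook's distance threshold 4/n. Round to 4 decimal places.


Cook's distance cutoff = 4/n = 4/1192.
= 0.0034.

0.0034


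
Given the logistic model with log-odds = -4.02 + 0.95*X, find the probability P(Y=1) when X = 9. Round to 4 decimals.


Linear predictor: z = -4.02 + 0.95 * 9 = 4.5300.
P = 1/(1 + exp(-4.5300)) = 1/(1 + 0.0108) = 0.9893.

0.9893


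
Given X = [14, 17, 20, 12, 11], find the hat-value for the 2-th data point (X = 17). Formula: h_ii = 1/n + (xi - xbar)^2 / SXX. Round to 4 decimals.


n = 5, xbar = 14.8000.
SXX = sum((xi - xbar)^2) = 54.8000.
h = 1/5 + (17 - 14.8000)^2 / 54.8000 = 0.2883.

0.2883


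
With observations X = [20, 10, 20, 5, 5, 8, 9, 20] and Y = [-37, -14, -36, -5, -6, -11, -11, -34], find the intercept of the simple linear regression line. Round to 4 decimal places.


The slope is b1 = -2.0533.
Sample means are xbar = 12.1250 and ybar = -19.2500.
Intercept: b0 = -19.2500 - (-2.0533)(12.1250) = 5.6464.

5.6464


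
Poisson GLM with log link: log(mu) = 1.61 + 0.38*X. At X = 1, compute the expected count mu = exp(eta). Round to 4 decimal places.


eta = 1.61 + 0.38 * 1 = 1.9900.
mu = exp(1.9900) = 7.3155.

7.3155


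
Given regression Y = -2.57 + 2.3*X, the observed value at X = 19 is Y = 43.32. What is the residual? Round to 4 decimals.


Compute yhat = -2.57 + (2.3)(19) = 41.1300.
Residual = actual - predicted = 43.32 - 41.1300 = 2.1900.

2.1900


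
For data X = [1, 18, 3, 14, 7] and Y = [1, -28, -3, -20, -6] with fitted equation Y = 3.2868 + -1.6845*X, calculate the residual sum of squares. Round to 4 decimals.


Predicted values from Y = 3.2868 + -1.6845*X.
Residuals: [-0.6023, -0.9658, -1.2333, 0.2962, 2.5047].
SSres = 9.1778.

9.1778


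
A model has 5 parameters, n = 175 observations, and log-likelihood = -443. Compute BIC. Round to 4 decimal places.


Compute k*ln(n) = 5*ln(175) = 5*5.164786 = 25.823930.
Then -2*loglik = 886.
BIC = 25.823930 + 886 = 911.823930, which rounds to 911.8239.

911.8239


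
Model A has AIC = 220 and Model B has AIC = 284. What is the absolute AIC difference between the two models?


Compute |220 - 284| = 64.
Model A has the smaller AIC.

64


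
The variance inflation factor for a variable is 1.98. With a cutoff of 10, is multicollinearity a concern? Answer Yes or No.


Compare VIF = 1.98 to the threshold of 10.
1.98 < 10, so the answer is No.

No


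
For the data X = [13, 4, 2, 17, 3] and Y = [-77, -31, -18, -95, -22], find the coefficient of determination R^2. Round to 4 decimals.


After computing the OLS fit (b0=-8.2090, b1=-5.1783):
SSres = 11.3862, SStot = 4913.2000.
R^2 = 1 - 11.3862/4913.2000 = 0.9977.

0.9977


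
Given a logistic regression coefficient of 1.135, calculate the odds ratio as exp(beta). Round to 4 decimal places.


Odds ratio = exp(beta) = exp(1.135).
= 3.1112.

3.1112


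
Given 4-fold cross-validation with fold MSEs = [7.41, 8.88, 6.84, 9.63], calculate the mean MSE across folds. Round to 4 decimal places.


Sum of fold MSEs = 32.7600.
Average = 32.7600 / 4 = 8.1900.

8.1900


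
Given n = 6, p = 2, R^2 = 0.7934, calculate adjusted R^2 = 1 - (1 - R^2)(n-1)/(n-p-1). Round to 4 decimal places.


Using the formula:
(1 - 0.7934) = 0.2066.
Multiply by 5/3: 0.2066 * 5 = 1.0330, then 1.0330 / 3 = 0.3443.
Adj R^2 = 1 - 0.3443 = 0.6557.

0.6557


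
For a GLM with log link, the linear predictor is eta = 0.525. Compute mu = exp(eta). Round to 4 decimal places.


The inverse log link gives:
mu = exp(0.525) = 1.6905.

1.6905


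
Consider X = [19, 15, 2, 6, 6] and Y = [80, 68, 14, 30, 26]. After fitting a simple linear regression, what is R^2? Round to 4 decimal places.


After computing the OLS fit (b0=4.8946, b1=4.0318):
SSres = 20.5964, SStot = 3291.2000.
R^2 = 1 - 20.5964/3291.2000 = 0.9937.

0.9937


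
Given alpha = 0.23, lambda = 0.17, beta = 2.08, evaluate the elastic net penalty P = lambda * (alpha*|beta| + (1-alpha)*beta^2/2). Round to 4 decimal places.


Compute:
L1 = 0.23 * 2.08 = 0.4784.
L2 = 0.77 * 2.08^2 / 2 = 1.6657.
Penalty = 0.17 * (0.4784 + 1.6657) = 0.3645.

0.3645


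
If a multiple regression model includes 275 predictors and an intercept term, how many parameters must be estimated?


Total coefficients = number of predictors + 1 (for the intercept).
= 275 + 1 = 276.

276


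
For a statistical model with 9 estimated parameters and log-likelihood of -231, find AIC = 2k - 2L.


Compute:
2k = 2*9 = 18.
-2*loglik = -2*(-231) = 462.
AIC = 18 + 462 = 480.

480


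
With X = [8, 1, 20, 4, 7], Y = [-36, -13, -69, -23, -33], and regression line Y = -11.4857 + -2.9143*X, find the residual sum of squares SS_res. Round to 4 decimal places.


For each point, residual = actual - predicted.
Residuals: [-1.1999, 1.4000, 0.7717, 0.1429, -1.1142].
Sum of squared residuals = 5.2571.

5.2571


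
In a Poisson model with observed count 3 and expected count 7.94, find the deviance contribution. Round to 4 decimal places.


y/mu = 3/7.94 = 0.377834 (approx.), and ln(3/7.94) = -0.973301.
y * ln(y/mu) = 3 * -0.973301 = -2.919903.
y - mu = -4.94.
D = 2 * (-2.919903 - -4.94) = 4.040194, which rounds to 4.0402.

4.0402


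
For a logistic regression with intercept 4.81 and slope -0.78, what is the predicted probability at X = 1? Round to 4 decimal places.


z = 4.81 + -0.78 * 1 = 4.0300.
Sigmoid: P = 1 / (1 + exp(-4.0300)) = 0.9825.

0.9825


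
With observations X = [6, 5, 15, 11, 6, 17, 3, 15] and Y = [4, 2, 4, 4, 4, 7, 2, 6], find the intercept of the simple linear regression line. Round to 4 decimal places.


Compute b1 = 0.2689 from the OLS formula.
With xbar = 9.7500 and ybar = 4.1250, the intercept is:
b0 = 4.1250 - 0.2689 * 9.7500 = 1.5036.

1.5036


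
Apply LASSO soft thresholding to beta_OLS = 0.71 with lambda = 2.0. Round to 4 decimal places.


|beta_OLS| = 0.71.
lambda = 2.0.
Since |beta| <= lambda, the coefficient is set to 0.
Result = 0.0000.

0.0000


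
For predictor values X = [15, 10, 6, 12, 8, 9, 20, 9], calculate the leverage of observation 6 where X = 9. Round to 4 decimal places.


n = 8, xbar = 11.1250.
SXX = sum((xi - xbar)^2) = 140.8750.
h = 1/8 + (9 - 11.1250)^2 / 140.8750 = 0.1571.

0.1571


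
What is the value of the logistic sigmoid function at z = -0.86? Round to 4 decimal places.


First, exp(0.8600) = 2.3632.
Then sigma(z) = 1/(1 + 2.3632) = 0.2973.

0.2973


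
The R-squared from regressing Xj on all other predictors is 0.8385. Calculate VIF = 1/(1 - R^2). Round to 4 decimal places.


Denominator: 1 - 0.8385 = 0.1615.
VIF = 1 / 0.1615 = 6.1920.

6.1920


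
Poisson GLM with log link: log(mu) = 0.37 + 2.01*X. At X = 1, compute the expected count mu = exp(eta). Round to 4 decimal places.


Linear predictor: eta = 0.37 + (2.01)(1) = 2.3800.
Expected count: mu = exp(2.3800) = 10.8049.

10.8049


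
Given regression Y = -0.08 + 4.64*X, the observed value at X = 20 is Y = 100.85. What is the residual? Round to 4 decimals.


Fitted value at X = 20 is yhat = -0.08 + 4.64*20 = 92.7200.
Residual = 100.85 - 92.7200 = 8.1300.

8.1300


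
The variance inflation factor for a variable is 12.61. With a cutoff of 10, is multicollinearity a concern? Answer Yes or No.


The threshold is 10.
VIF = 12.61 is >= 10.
Multicollinearity indication: Yes.

Yes


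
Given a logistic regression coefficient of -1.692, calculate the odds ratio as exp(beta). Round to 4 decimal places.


The odds ratio is computed as:
OR = e^(-1.692) = 0.1842.

0.1842


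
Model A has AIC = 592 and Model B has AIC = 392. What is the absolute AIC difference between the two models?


Absolute difference = |592 - 392| = 200.
The model with lower AIC (B) is preferred.

200


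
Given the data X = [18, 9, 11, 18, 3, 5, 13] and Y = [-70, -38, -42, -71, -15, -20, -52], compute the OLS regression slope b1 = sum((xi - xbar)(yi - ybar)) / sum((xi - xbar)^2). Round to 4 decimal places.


Calculate xbar = 11.0000, ybar = -44.0000.
S_xx = 206.0000, S_xy = -775.0000.
Using b1 = S_xy / S_xx = -775.0000 / 206.0000, we get b1 = -3.7621.

-3.7621


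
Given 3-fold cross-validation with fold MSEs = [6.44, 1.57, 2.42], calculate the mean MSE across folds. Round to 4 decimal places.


Sum of fold MSEs = 10.4300.
Average = 10.4300 / 3 = 3.4767.

3.4767


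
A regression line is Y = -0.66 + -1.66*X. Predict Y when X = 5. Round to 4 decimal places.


Substitute X = 5 into the equation:
Y = -0.66 + -1.66 * 5 = -0.66 + -8.3000 = -8.9600.

-8.9600


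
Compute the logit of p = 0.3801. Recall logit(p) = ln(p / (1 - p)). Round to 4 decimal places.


The odds are p/(1-p) = 0.3801 / 0.6199 = 0.6132.
logit(p) = ln(0.6132) = -0.4891.

-0.4891


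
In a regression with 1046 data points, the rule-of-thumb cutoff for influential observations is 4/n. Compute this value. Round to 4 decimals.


Cook's distance cutoff = 4/n = 4/1046.
= 0.0038.

0.0038


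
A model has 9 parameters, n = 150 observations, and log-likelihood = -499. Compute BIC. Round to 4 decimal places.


ln(150) = 5.010635.
k * ln(n) = 9 * 5.010635 = 45.095715.
-2L = 998.
BIC = 45.095715 + 998 = 1043.095715, which rounds to 1043.0957.

1043.0957


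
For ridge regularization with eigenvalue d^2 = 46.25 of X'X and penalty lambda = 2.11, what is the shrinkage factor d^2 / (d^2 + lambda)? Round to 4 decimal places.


Denominator = d^2 + lambda = 46.25 + 2.11 = 48.3600.
Shrinkage = 46.25 / 48.3600 = 0.9564.

0.9564


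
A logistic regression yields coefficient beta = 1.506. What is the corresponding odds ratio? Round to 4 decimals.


The odds ratio is computed as:
OR = e^(1.506) = 4.5087.

4.5087


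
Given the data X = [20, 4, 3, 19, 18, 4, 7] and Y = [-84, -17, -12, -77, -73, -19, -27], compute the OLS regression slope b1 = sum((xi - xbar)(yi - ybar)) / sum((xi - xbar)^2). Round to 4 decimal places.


The sample means are xbar = 10.7143 and ybar = -44.1429.
Compute S_xx = 371.4286 and S_xy = -1515.2857.
Slope b1 = S_xy / S_xx = -1515.2857 / 371.4286 = -4.0796.

-4.0796


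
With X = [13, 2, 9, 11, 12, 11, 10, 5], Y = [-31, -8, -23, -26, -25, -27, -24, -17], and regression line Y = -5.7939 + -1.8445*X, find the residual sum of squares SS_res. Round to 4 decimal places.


Compute predicted values, then residuals = yi - yhat_i.
Residuals: [-1.2276, 1.4829, -0.6056, 0.0834, 2.9279, -0.9166, 0.2389, -1.9836].
SSres = sum(residual^2) = 17.4842.

17.4842


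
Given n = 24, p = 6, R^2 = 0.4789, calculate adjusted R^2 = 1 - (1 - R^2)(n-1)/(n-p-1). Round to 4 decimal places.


Plug in: Adj R^2 = 1 - (1 - 0.4789) * 23/17.
= 1 - 0.5211 * 23/17
= 1 - 11.9853 / 17
= 1 - 0.7050 = 0.2950.

0.2950


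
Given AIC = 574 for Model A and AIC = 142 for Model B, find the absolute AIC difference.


Compute |574 - 142| = 432.
Model B has the smaller AIC.

432


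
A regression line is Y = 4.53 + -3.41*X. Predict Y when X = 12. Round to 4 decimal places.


Predicted value:
Y = 4.53 + (-3.41)(12) = 4.53 + -40.9200 = -36.3900.

-36.3900


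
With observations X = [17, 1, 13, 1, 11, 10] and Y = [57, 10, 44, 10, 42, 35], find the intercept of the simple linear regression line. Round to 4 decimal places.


Compute b1 = 2.9319 from the OLS formula.
With xbar = 8.8333 and ybar = 33.0000, the intercept is:
b0 = 33.0000 - 2.9319 * 8.8333 = 7.1018.

7.1018


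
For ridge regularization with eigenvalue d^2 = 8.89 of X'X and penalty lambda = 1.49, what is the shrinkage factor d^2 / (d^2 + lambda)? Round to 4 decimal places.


d^2 + lambda = 8.89 + 1.49 = 10.3800.
Shrinkage factor = 8.89/10.3800 = 0.8565.

0.8565


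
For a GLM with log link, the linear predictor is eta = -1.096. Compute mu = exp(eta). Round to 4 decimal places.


mu = exp(eta) = exp(-1.096).
= 0.3342.

0.3342


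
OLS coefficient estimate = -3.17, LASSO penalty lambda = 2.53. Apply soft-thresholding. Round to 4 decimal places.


|beta_OLS| = 3.17.
lambda = 2.53.
Since |beta| > lambda, coefficient = sign(beta)*(|beta| - lambda) = -0.6400.
Result = -0.6400.

-0.6400


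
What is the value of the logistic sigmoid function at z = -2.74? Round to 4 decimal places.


Compute exp(2.7400) = 15.4870.
Sigmoid = 1 / (1 + 15.4870) = 1 / 16.4870 = 0.0607.

0.0607


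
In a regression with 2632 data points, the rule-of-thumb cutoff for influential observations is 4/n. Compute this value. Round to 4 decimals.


Cook's distance cutoff = 4/n = 4/2632.
= 0.0015.

0.0015


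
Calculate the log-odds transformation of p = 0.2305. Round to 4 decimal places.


The odds are p/(1-p) = 0.2305 / 0.7695 = 0.2995.
logit(p) = ln(0.2995) = -1.2055.

-1.2055


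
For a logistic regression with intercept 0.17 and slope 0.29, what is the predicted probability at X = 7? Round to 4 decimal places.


Linear predictor: z = 0.17 + 0.29 * 7 = 2.2000.
P = 1/(1 + exp(-2.2000)) = 1/(1 + 0.1108) = 0.9002.

0.9002


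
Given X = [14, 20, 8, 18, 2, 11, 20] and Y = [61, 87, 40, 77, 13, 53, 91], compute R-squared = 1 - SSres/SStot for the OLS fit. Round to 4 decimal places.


After computing the OLS fit (b0=5.7476, b1=4.1050):
SSres = 29.8417, SStot = 4637.4286.
R^2 = 1 - 29.8417/4637.4286 = 0.9936.

0.9936


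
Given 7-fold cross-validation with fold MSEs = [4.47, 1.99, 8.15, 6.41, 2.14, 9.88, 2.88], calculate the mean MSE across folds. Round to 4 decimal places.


Total MSE across folds = 35.9200.
CV-MSE = 35.9200/7 = 5.1314.

5.1314


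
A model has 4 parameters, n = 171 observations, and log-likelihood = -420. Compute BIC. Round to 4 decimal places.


k * ln(n) = 4 * ln(171) = 4 * 5.141664 = 20.566656.
-2 * loglik = -2 * (-420) = 840.
BIC = 20.566656 + 840 = 860.566656, which rounds to 860.5667.

860.5667


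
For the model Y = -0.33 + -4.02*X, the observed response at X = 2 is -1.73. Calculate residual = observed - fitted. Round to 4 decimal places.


Predicted = -0.33 + -4.02 * 2 = -8.3700.
Residual = -1.73 - -8.3700 = 6.6400.

6.6400


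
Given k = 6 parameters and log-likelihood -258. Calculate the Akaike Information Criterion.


AIC = 2k - 2*loglik = 2(6) - 2(-258).
= 12 + 516 = 528.

528


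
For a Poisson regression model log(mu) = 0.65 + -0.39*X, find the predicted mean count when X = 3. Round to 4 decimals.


Linear predictor: eta = 0.65 + (-0.39)(3) = -0.5200.
Expected count: mu = exp(-0.5200) = 0.5945.

0.5945


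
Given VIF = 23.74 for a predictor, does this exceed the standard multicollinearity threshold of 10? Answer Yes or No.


Compare VIF = 23.74 to the threshold of 10.
23.74 >= 10, so the answer is Yes.

Yes


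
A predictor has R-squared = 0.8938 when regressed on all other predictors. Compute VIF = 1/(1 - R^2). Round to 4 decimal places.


Using VIF = 1/(1 - R^2_j):
1 - 0.8938 = 0.1062.
VIF = 9.4162.

9.4162


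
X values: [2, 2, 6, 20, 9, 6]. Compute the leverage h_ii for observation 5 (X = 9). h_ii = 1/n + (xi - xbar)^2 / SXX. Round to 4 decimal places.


Compute xbar = 7.5000 with n = 6 observations.
SXX = 223.5000.
Leverage = 1/6 + (9 - 7.5000)^2/223.5000 = 0.1767.

0.1767


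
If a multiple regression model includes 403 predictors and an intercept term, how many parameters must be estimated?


Including the intercept, the model has 403 predictor coefficients + 1 intercept.
Total = 404.

404


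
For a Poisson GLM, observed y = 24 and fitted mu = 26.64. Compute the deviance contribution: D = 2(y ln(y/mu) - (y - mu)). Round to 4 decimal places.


Compute y*ln(y/mu) = 24*ln(24/26.64) = 24*-0.104360 = -2.504640.
y - mu = -2.64.
D = 2*(-2.504640 - (-2.64)) = 0.270720, which rounds to 0.2707.

0.2707


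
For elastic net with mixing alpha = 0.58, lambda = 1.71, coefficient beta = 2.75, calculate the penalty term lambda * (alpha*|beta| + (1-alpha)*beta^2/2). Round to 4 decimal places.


alpha * |beta| = 0.58 * 2.75 = 1.5950.
(1-alpha) * beta^2/2 = 0.42 * 7.5625/2 = 1.5881.
Total = 1.71 * (1.5950 + 1.5881) = 5.4431.

5.4431


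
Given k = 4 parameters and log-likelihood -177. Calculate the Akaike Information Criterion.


AIC = 2k - 2*loglik = 2(4) - 2(-177).
= 8 + 354 = 362.

362


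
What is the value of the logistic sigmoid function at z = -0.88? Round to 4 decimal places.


First, exp(0.8800) = 2.4109.
Then sigma(z) = 1/(1 + 2.4109) = 0.2932.

0.2932


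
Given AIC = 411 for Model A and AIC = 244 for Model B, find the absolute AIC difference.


|AIC_A - AIC_B| = |411 - 244| = 167.
Model B is preferred (lower AIC).

167


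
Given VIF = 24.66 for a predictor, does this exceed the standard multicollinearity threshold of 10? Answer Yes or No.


Check: VIF = 24.66 vs threshold = 10.
Since 24.66 >= 10, the answer is Yes.

Yes


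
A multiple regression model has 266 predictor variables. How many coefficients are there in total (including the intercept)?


Including the intercept, the model has 266 predictor coefficients + 1 intercept.
Total = 267.

267


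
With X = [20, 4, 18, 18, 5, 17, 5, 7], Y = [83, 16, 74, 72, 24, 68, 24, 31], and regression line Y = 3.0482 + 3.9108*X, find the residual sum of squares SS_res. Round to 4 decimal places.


Predicted values from Y = 3.0482 + 3.9108*X.
Residuals: [1.7358, -2.6914, 0.5574, -1.4426, 1.3978, -1.5318, 1.3978, 0.5762].
SSres = 19.2345.

19.2345


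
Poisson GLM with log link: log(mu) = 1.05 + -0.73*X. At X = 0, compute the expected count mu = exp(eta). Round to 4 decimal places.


Linear predictor: eta = 1.05 + (-0.73)(0) = 1.0500.
Expected count: mu = exp(1.0500) = 2.8577.

2.8577


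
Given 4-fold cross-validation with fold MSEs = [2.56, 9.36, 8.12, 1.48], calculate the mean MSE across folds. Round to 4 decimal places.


Add all fold MSEs: 21.5200.
Divide by k = 4: 21.5200/4 = 5.3800.

5.3800


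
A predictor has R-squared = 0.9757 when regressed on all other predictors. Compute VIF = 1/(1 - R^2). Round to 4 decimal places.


Using VIF = 1/(1 - R^2_j):
1 - 0.9757 = 0.0243.
VIF = 41.1523.

41.1523


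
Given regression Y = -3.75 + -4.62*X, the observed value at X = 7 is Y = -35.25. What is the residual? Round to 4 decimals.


Fitted value at X = 7 is yhat = -3.75 + -4.62*7 = -36.0900.
Residual = -35.25 - -36.0900 = 0.8400.

0.8400


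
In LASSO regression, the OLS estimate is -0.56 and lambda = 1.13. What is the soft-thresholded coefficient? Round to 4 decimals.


|beta_OLS| = 0.56.
lambda = 1.13.
Since |beta| <= lambda, the coefficient is set to 0.
Result = 0.0000.

0.0000


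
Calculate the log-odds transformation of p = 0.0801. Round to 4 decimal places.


The odds are p/(1-p) = 0.0801 / 0.9199 = 0.0871.
logit(p) = ln(0.0871) = -2.4410.

-2.4410


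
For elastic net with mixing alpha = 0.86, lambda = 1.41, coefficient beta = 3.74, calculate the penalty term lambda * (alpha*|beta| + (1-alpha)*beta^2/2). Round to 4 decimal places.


Compute:
L1 = 0.86 * 3.74 = 3.2164.
L2 = 0.14 * 3.74^2 / 2 = 0.9791.
Penalty = 1.41 * (3.2164 + 0.9791) = 5.9157.

5.9157


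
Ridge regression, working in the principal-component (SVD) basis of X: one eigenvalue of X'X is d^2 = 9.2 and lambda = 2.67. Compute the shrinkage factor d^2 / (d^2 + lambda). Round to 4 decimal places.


Denominator = d^2 + lambda = 9.2 + 2.67 = 11.8700.
Shrinkage = 9.2 / 11.8700 = 0.7751.

0.7751


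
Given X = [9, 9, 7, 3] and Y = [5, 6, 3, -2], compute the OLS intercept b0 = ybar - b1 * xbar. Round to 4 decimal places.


Compute b1 = 1.2500 from the OLS formula.
With xbar = 7.0000 and ybar = 3.0000, the intercept is:
b0 = 3.0000 - 1.2500 * 7.0000 = -5.7500.

-5.7500


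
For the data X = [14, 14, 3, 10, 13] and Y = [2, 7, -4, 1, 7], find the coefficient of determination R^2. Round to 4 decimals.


The fitted line is Y = -6.6820 + 0.8594*X.
SSres = 21.0853, SStot = 85.2000.
R^2 = 1 - SSres/SStot = 0.7525.

0.7525


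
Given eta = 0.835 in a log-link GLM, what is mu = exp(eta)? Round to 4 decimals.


The inverse log link gives:
mu = exp(0.835) = 2.3048.

2.3048


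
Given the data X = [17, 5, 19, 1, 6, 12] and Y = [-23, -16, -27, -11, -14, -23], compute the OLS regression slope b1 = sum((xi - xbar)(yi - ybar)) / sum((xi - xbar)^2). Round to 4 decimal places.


The sample means are xbar = 10.0000 and ybar = -19.0000.
Compute S_xx = 256.0000 and S_xy = -215.0000.
Slope b1 = S_xy / S_xx = -215.0000 / 256.0000 = -0.8398.

-0.8398


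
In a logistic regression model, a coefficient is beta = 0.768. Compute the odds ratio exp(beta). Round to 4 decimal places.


Odds ratio = exp(beta) = exp(0.768).
= 2.1555.

2.1555


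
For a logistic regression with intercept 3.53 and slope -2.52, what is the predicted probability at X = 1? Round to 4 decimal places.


Compute z = 3.53 + (-2.52)(1) = 1.0100.
exp(-z) = 0.3642.
P = 1/(1 + 0.3642) = 0.7330.

0.7330


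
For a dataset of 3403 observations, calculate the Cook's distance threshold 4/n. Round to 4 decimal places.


Cook's distance cutoff = 4/n = 4/3403.
= 0.0012.

0.0012


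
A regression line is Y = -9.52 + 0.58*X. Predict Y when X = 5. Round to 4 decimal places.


Predicted value:
Y = -9.52 + (0.58)(5) = -9.52 + 2.9000 = -6.6200.

-6.6200


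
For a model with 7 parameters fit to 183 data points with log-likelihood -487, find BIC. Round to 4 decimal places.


ln(183) = 5.209486.
k * ln(n) = 7 * 5.209486 = 36.466402.
-2L = 974.
BIC = 36.466402 + 974 = 1010.466402, which rounds to 1010.4664.

1010.4664


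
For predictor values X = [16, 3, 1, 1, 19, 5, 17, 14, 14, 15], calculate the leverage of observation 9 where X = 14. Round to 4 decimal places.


Mean of X: xbar = 10.5000.
SXX = 456.5000.
For X = 14: h = 1/10 + (14 - 10.5000)^2/456.5000 = 0.1268.

0.1268


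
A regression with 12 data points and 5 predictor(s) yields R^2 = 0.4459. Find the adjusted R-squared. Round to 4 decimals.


Plug in: Adj R^2 = 1 - (1 - 0.4459) * 11/6.
= 1 - 0.5541 * 11/6
= 1 - 6.0951 / 6
= 1 - 1.0159 = -0.0159.

-0.0159


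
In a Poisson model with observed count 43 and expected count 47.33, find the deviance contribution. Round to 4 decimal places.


First: ln(43/47.33) = -0.095944.
Then: 43 * -0.095944 = -4.125592.
y - mu = 43 - 47.33 = -4.33.
D = 2(-4.125592 - -4.33) = 0.408816, which rounds to 0.4088.

0.4088


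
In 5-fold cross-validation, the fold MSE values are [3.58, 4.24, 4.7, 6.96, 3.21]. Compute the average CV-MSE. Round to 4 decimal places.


Total MSE across folds = 22.6900.
CV-MSE = 22.6900/5 = 4.5380.

4.5380


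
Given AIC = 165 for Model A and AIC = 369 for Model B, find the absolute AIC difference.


|AIC_A - AIC_B| = |165 - 369| = 204.
Model A is preferred (lower AIC).

204


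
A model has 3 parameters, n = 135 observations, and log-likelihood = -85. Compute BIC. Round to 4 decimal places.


Compute k*ln(n) = 3*ln(135) = 3*4.905275 = 14.715825.
Then -2*loglik = 170.
BIC = 14.715825 + 170 = 184.715825, which rounds to 184.7158.

184.7158


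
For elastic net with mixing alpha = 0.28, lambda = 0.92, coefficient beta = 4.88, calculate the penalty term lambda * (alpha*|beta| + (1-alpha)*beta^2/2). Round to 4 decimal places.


alpha * |beta| = 0.28 * 4.88 = 1.3664.
(1-alpha) * beta^2/2 = 0.72 * 23.8144/2 = 8.5732.
Total = 0.92 * (1.3664 + 8.5732) = 9.1444.

9.1444


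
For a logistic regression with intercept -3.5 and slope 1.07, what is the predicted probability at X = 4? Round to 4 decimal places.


z = -3.5 + 1.07 * 4 = 0.7800.
Sigmoid: P = 1 / (1 + exp(-0.7800)) = 0.6857.

0.6857


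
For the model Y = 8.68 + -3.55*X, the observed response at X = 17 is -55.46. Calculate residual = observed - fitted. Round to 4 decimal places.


Fitted value at X = 17 is yhat = 8.68 + -3.55*17 = -51.6700.
Residual = -55.46 - -51.6700 = -3.7900.

-3.7900


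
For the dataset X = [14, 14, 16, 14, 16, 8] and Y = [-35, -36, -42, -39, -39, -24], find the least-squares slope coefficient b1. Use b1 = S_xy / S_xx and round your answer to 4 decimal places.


First compute the means: xbar = 13.6667, ybar = -35.8333.
Then S_xx = sum((xi - xbar)^2) = 43.3333.
S_xy = sum((xi - xbar)(yi - ybar)) = -89.6667.
b1 = S_xy / S_xx = -89.6667 / 43.3333 = -2.0692.

-2.0692


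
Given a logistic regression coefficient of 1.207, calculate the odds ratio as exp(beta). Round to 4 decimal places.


The odds ratio is computed as:
OR = e^(1.207) = 3.3434.

3.3434


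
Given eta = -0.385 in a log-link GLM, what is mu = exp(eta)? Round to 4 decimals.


The inverse log link gives:
mu = exp(-0.385) = 0.6805.

0.6805


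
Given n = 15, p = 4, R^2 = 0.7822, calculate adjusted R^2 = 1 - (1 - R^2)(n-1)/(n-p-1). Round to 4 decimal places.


Adjusted R^2 = 1 - (1 - R^2) * (n-1)/(n-p-1).
(1 - R^2) = 0.2178.
(n-1)/(n-p-1) = 14/10.
(1 - R^2) * (n-1) = 0.2178 * 14 = 3.0492.
Divide by (n-p-1): 3.0492 / 10 = 0.3049.
Adj R^2 = 1 - 0.3049 = 0.6951.

0.6951


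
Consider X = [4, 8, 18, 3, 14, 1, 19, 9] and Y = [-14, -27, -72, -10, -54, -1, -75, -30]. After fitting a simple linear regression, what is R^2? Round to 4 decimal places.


Fit the OLS line: b0 = 3.8197, b1 = -4.1258.
SSres = 22.6561.
SStot = 5639.8750.
R^2 = 1 - 22.6561/5639.8750 = 0.9960.

0.9960


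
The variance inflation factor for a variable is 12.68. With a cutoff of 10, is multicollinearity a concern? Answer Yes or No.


Compare VIF = 12.68 to the threshold of 10.
12.68 >= 10, so the answer is Yes.

Yes


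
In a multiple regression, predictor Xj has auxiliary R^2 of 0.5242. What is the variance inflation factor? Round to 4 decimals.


Using VIF = 1/(1 - R^2_j):
1 - 0.5242 = 0.4758.
VIF = 2.1017.

2.1017


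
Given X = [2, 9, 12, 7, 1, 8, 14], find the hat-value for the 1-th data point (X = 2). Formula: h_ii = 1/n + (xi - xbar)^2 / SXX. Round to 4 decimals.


n = 7, xbar = 7.5714.
SXX = sum((xi - xbar)^2) = 137.7143.
h = 1/7 + (2 - 7.5714)^2 / 137.7143 = 0.3683.

0.3683


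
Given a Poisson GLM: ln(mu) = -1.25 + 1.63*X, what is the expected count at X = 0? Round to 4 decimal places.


eta = -1.25 + 1.63 * 0 = -1.2500.
mu = exp(-1.2500) = 0.2865.

0.2865


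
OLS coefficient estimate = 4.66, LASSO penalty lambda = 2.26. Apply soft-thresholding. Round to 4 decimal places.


Check: |4.66| = 4.66 vs lambda = 2.26.
Since |beta| > lambda, coefficient = sign(beta)*(|beta| - lambda) = 2.4000.
Soft-thresholded coefficient = 2.4000.

2.4000


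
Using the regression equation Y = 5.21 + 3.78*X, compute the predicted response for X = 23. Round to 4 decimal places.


Predicted value:
Y = 5.21 + (3.78)(23) = 5.21 + 86.9400 = 92.1500.

92.1500


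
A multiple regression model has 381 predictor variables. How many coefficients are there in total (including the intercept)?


Total coefficients = number of predictors + 1 (for the intercept).
= 381 + 1 = 382.

382


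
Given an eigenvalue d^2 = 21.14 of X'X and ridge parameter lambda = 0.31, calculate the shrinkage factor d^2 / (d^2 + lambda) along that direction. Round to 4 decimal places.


Compute the denominator: 21.14 + 0.31 = 21.4500.
Shrinkage factor = 21.14 / 21.4500 = 0.9855.

0.9855


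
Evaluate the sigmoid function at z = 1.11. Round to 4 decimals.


exp(-1.1100) = 0.3296.
1 + exp(-z) = 1.3296.
sigmoid = 1/1.3296 = 0.7521.

0.7521


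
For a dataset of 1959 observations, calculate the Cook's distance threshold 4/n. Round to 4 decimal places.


The threshold is 4/n.
4/1959 = 0.0020.

0.0020


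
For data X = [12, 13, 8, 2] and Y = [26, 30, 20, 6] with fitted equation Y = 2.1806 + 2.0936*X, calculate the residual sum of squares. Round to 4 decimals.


Predicted values from Y = 2.1806 + 2.0936*X.
Residuals: [-1.3038, 0.6026, 1.0706, -0.3678].
SSres = 3.3445.

3.3445


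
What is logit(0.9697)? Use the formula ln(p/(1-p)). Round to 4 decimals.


The odds are p/(1-p) = 0.9697 / 0.0303 = 32.0033.
logit(p) = ln(32.0033) = 3.4658.

3.4658


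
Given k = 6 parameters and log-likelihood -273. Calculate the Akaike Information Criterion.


AIC = 2k - 2*loglik = 2(6) - 2(-273).
= 12 + 546 = 558.

558


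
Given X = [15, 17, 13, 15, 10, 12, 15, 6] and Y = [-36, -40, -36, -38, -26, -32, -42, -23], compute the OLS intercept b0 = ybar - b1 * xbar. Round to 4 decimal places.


The slope is b1 = -1.7856.
Sample means are xbar = 12.8750 and ybar = -34.1250.
Intercept: b0 = -34.1250 - (-1.7856)(12.8750) = -11.1353.

-11.1353


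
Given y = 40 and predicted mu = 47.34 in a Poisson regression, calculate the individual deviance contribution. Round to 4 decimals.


Compute y*ln(y/mu) = 40*ln(40/47.34) = 40*-0.168476 = -6.739040.
y - mu = -7.34.
D = 2*(-6.739040 - (-7.34)) = 1.201920, which rounds to 1.2019.

1.2019


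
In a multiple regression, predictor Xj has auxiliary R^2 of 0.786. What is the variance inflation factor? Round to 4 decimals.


VIF = 1 / (1 - 0.786).
= 1 / 0.214 = 4.6729.

4.6729


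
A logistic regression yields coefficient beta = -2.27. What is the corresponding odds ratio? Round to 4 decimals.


exp(-2.27) = 0.1033.
So the odds ratio is 0.1033.

0.1033
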